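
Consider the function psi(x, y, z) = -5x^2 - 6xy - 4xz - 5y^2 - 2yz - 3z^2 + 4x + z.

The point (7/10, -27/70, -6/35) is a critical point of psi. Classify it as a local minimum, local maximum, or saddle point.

local maximum

The Hessian is constant: H = [[-10, -6, -4], [-6, -10, -2], [-4, -2, -6]].
Leading principal minors: Δ₁ = -10, Δ₂ = 64, Δ₃ = -280.
The minors alternate sign starting negative (−, +, −), so H is negative definite: a local maximum.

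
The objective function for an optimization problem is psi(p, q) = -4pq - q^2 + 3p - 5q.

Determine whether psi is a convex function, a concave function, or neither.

neither

psi is quadratic, so its Hessian is the constant matrix H = [[0, -4], [-4, -2]].
det(H) = -16, tr(H) = -2.
det(H) < 0, so H is indefinite: neither convex nor concave.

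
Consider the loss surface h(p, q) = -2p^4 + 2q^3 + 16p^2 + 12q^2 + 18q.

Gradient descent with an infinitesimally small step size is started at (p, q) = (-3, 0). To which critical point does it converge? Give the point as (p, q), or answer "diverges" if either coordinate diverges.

diverges

h is separable, so gradient descent decouples: p follows -∂h/∂p, q follows -∂h/∂q.
∂h/∂p = -8p(p - 2)(p + 2); at p=-3 this is 120, so p decreases.
∂h/∂q = 6(q + 1)(q + 3); at q=0 this is 18, so q decreases.
The p-coordinate has no critical point in that direction and runs off to infinity.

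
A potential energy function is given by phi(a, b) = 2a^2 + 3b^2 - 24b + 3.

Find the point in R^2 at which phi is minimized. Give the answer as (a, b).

(0, 4)

phi(a,b) separates as P(a) + Q(b) + 3, so its minimum is min P + min Q + 3.
P'(a) = 4a vanishes at a ∈ {0}; Q'(b) = 6b - 24 vanishes at b ∈ {4}.
Local minima of P (where P''>0): P(0)=0. Local minima of Q: Q(4)=-48.
So the global minimum of phi is P(0) + Q(4) + 3 = 0 − 48 + 3 = -45, attained at (0, 4).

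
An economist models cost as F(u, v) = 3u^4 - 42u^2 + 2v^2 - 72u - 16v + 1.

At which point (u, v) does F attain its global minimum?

(3, 4)

F(u,v) separates as P(u) + Q(v) + 1, so its minimum is min P + min Q + 1.
P'(u) = 12(u - 3)(u + 1)(u + 2) vanishes at u ∈ {-2, -1, 3}; Q'(v) = 4v - 16 vanishes at v ∈ {4}.
Local minima of P (where P''>0): P(-2)=24, P(3)=-351. Local minima of Q: Q(4)=-32.
So the global minimum of F is P(3) + Q(4) + 1 = -351 − 32 + 1 = -382, attained at (3, 4).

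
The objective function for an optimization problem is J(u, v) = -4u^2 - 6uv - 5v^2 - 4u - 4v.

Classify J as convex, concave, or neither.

concave

J is quadratic, so its Hessian is the constant matrix H = [[-8, -6], [-6, -10]].
det(H) = 44, tr(H) = -18.
det(H) > 0 and tr(H) < 0, so H is negative definite everywhere: concave.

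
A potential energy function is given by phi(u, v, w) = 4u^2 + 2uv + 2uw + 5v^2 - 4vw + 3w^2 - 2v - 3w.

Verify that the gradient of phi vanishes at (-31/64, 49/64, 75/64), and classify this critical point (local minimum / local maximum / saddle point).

local minimum

∇phi = (8u + 2v + 2w, 2u + 10v - 4w - 2, 2u - 4v + 6w - 3); substituting (-31/64, 49/64, 75/64) gives ∇phi = (0, 0, 0), so (-31/64, 49/64, 75/64) is indeed a critical point.
The Hessian is constant: H = [[8, 2, 2], [2, 10, -4], [2, -4, 6]].
Leading principal minors: Δ₁ = 8, Δ₂ = 76, Δ₃ = 256.
All leading minors are positive, so H is positive definite: a local minimum.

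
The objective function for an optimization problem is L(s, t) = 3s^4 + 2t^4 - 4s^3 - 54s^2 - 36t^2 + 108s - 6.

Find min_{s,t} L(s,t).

L(s,t) separates as P(s) + Q(t) − 6, so its minimum is min P + min Q − 6.
P'(s) = 12(s - 3)(s - 1)(s + 3) vanishes at s ∈ {-3, 1, 3}; Q'(t) = 8t(t - 3)(t + 3) vanishes at t ∈ {-3, 0, 3}.
Local minima of P (where P''>0): P(-3)=-459, P(3)=-27. Local minima of Q: Q(-3)=-162, Q(3)=-162.
So the global minimum of L is P(-3) + Q(-3) − 6 = -459 − 162 − 6 = -627, attained at (-3, -3).

-627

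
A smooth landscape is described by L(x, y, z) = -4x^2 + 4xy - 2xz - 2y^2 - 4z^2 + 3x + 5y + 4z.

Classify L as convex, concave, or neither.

concave

L is quadratic, so its Hessian is the constant matrix H = [[-8, 4, -2], [4, -4, 0], [-2, 0, -8]].
Leading principal minors: -8, 16, -112.
Signs alternate −, +, − ⇒ H ≺ 0 ⇒ concave.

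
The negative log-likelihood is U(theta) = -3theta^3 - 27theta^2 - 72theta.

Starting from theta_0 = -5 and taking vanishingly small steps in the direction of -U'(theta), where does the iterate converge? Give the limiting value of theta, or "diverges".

U'(theta) = -9(theta + 2)(theta + 4), so U'(-5) = -27.
Gradient descent moves in the -U' direction, i.e. theta is increasing.
The nearest critical point in that direction is theta = -4, where U'' = 18 > 0 (a local minimum). The iterate converges there.

-4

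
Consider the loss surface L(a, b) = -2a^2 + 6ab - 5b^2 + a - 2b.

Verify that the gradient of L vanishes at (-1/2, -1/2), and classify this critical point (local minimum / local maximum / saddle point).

local maximum

∇L = (-4a + 6b + 1, 6a - 10b - 2); substituting (-1/2, -1/2) gives ∇L = (0, 0), so (-1/2, -1/2) is indeed a critical point.
The Hessian of L is constant: H = [[-4, 6], [6, -10]].
det(H) = (-4)·(-10) − 6² = 4.
det(H) > 0 and tr(H) = -14 < 0, so H is negative definite and the point is a local maximum.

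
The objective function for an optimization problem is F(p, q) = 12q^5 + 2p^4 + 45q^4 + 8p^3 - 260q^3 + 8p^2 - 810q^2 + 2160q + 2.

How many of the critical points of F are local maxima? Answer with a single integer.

2

F separates as a function of p plus a function of q, so ∇F=0 decouples.
∂F/∂p = 8p(p + 1)(p + 2) = 0 at p ∈ {-2, -1, 0}; ∂F/∂q = 60(q - 3)(q - 1)(q + 3)(q + 4) = 0 at q ∈ {-4, -3, 1, 3}.
The Hessian is diagonal: diag(F_pp, F_qq). Second derivatives: F_pp(-2)=16, F_pp(-1)=-8, F_pp(0)=16; F_qq(-4)=-2100, F_qq(-3)=1440, F_qq(1)=-2400, F_qq(3)=5040.
Local maxima occur where both diagonal entries negative: (-1, -4), (-1, 1). Count: 2.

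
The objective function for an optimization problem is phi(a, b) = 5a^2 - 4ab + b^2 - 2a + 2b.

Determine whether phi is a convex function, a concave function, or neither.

convex

phi is quadratic, so its Hessian is the constant matrix H = [[10, -4], [-4, 2]].
det(H) = 4, tr(H) = 12.
det(H) > 0 and tr(H) > 0, so H is positive definite everywhere: convex.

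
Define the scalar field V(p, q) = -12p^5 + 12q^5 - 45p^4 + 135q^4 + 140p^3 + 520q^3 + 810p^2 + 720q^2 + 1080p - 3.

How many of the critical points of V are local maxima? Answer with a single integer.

4

V separates as a function of p plus a function of q, so ∇V=0 decouples.
∂V/∂p = -60(p - 3)(p + 1)(p + 2)(p + 3) = 0 at p ∈ {-3, -2, -1, 3}; ∂V/∂q = 60q(q + 2)(q + 3)(q + 4) = 0 at q ∈ {-4, -3, -2, 0}.
The Hessian is diagonal: diag(V_pp, V_qq). Second derivatives: V_pp(-3)=720, V_pp(-2)=-300, V_pp(-1)=480, V_pp(3)=-7200; V_qq(-4)=-480, V_qq(-3)=180, V_qq(-2)=-240, V_qq(0)=1440.
Local maxima occur where both diagonal entries negative: (-2, -4), (-2, -2), (3, -4), (3, -2). Count: 4.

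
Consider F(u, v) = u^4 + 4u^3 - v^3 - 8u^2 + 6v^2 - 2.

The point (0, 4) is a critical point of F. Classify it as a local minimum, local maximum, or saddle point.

The mixed partial ∂²F/∂u∂v is 0, so the Hessian at any point is diag(F_uu, F_vv) = diag(4(3u^2 + 6u - 4), 6(-v + 2)).
At (0, 4): H = diag(-16, -12).
Both eigenvalues are negative, so H is negative definite: a local maximum.

local maximum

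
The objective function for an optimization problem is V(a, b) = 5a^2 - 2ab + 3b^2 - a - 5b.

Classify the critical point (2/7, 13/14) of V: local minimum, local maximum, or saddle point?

The Hessian of V is constant: H = [[10, -2], [-2, 6]].
det(H) = 10·6 − (-2)² = 56.
det(H) > 0 and tr(H) = 16 > 0, so H is positive definite and the point is a local minimum.

local minimum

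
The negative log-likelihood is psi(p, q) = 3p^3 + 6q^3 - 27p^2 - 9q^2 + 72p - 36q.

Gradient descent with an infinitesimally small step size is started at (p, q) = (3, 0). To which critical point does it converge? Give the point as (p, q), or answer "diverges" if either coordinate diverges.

psi is separable, so gradient descent decouples: p follows -∂psi/∂p, q follows -∂psi/∂q.
∂psi/∂p = 9(p - 4)(p - 2); at p=3 this is -9, so p increases.
∂psi/∂q = 18(q - 2)(q + 1); at q=0 this is -36, so q increases.
p converges to its nearest critical value 4 (a local min of the p-part); q converges to 2. The iterate converges to (4, 2).

(4, 2)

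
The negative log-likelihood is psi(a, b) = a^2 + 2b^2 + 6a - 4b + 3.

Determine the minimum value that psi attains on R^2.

-8

psi(a,b) separates as P(a) + Q(b) + 3, so its minimum is min P + min Q + 3.
P'(a) = 2a + 6 vanishes at a ∈ {-3}; Q'(b) = 4b - 4 vanishes at b ∈ {1}.
Local minima of P (where P''>0): P(-3)=-9. Local minima of Q: Q(1)=-2.
So the global minimum of psi is P(-3) + Q(1) + 3 = -9 − 2 + 3 = -8, attained at (-3, 1).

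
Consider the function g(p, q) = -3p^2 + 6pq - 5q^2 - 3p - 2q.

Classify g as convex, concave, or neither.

g is quadratic, so its Hessian is the constant matrix H = [[-6, 6], [6, -10]].
det(H) = 24, tr(H) = -16.
det(H) > 0 and tr(H) < 0, so H is negative definite everywhere: concave.

concave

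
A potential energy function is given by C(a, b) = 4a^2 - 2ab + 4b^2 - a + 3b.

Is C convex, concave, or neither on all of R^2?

C is quadratic, so its Hessian is the constant matrix H = [[8, -2], [-2, 8]].
det(H) = 60, tr(H) = 16.
det(H) > 0 and tr(H) > 0, so H is positive definite everywhere: convex.

convex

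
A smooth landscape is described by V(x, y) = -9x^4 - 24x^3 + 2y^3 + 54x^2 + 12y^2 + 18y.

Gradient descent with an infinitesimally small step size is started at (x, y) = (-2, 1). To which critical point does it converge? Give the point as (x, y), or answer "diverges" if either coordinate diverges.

(0, -1)

V is separable, so gradient descent decouples: x follows -∂V/∂x, y follows -∂V/∂y.
∂V/∂x = -36x(x - 1)(x + 3); at x=-2 this is -216, so x increases.
∂V/∂y = 6(y + 1)(y + 3); at y=1 this is 48, so y decreases.
x converges to its nearest critical value 0 (a local min of the x-part); y converges to -1. The iterate converges to (0, -1).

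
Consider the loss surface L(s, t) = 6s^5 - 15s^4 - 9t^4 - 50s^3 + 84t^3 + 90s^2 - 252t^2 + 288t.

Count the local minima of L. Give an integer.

2

L separates as a function of s plus a function of t, so ∇L=0 decouples.
∂L/∂s = 30s(s - 3)(s - 1)(s + 2) = 0 at s ∈ {-2, 0, 1, 3}; ∂L/∂t = -36(t - 4)(t - 2)(t - 1) = 0 at t ∈ {1, 2, 4}.
The Hessian is diagonal: diag(L_ss, L_tt). Second derivatives: L_ss(-2)=-900, L_ss(0)=180, L_ss(1)=-180, L_ss(3)=900; L_tt(1)=-108, L_tt(2)=72, L_tt(4)=-216.
Local minima occur where both diagonal entries positive: (0, 2), (3, 2). Count: 2.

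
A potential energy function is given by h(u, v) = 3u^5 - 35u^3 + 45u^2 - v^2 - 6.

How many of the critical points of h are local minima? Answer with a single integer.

0

h separates as a function of u plus a function of v, so ∇h=0 decouples.
∂h/∂u = 15u(u - 2)(u - 1)(u + 3) = 0 at u ∈ {-3, 0, 1, 2}; ∂h/∂v = -2v = 0 at v ∈ {0}.
The Hessian is diagonal: diag(h_uu, h_vv). Second derivatives: h_uu(-3)=-900, h_uu(0)=90, h_uu(1)=-60, h_uu(2)=150; h_vv(0)=-2.
Local minima occur where both diagonal entries positive: none. Count: 0.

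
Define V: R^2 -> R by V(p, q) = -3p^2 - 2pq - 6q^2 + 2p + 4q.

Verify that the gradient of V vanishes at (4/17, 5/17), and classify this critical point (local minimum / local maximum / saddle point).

∇V = (-6p - 2q + 2, -2p - 12q + 4); substituting (4/17, 5/17) gives ∇V = (0, 0), so (4/17, 5/17) is indeed a critical point.
The Hessian of V is constant: H = [[-6, -2], [-2, -12]].
det(H) = (-6)·(-12) − (-2)² = 68.
det(H) > 0 and tr(H) = -18 < 0, so H is negative definite and the point is a local maximum.

local maximum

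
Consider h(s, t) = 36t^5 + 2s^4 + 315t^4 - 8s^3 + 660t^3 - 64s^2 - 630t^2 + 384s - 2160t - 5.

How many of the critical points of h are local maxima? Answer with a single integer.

2

h separates as a function of s plus a function of t, so ∇h=0 decouples.
∂h/∂s = 8(s - 4)(s - 3)(s + 4) = 0 at s ∈ {-4, 3, 4}; ∂h/∂t = 180(t - 1)(t + 1)(t + 3)(t + 4) = 0 at t ∈ {-4, -3, -1, 1}.
The Hessian is diagonal: diag(h_ss, h_tt). Second derivatives: h_ss(-4)=448, h_ss(3)=-56, h_ss(4)=64; h_tt(-4)=-2700, h_tt(-3)=1440, h_tt(-1)=-2160, h_tt(1)=7200.
Local maxima occur where both diagonal entries negative: (3, -4), (3, -1). Count: 2.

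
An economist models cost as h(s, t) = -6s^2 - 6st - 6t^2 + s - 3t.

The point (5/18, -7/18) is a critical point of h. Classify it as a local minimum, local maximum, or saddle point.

local maximum

The Hessian of h is constant: H = [[-12, -6], [-6, -12]].
det(H) = (-12)·(-12) − (-6)² = 108.
det(H) > 0 and tr(H) = -24 < 0, so H is negative definite and the point is a local maximum.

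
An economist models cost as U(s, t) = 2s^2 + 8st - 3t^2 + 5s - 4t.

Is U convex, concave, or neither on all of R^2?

U is quadratic, so its Hessian is the constant matrix H = [[4, 8], [8, -6]].
det(H) = -88, tr(H) = -2.
det(H) < 0, so H is indefinite: neither convex nor concave.

neither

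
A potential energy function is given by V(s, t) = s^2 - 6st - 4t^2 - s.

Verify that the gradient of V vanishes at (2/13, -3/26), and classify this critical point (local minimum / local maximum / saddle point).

saddle point

∇V = (2s - 6t - 1, -6s - 8t); substituting (2/13, -3/26) gives ∇V = (0, 0), so (2/13, -3/26) is indeed a critical point.
The Hessian of V is constant: H = [[2, -6], [-6, -8]].
det(H) = 2·(-8) − (-6)² = -52.
Since det(H) < 0, H is indefinite and the critical point is a saddle point.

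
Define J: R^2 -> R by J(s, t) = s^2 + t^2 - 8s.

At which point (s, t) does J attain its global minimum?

(4, 0)

J(s,t) separates as P(s) + Q(t), so its minimum is min P + min Q.
P'(s) = 2s - 8 vanishes at s ∈ {4}; Q'(t) = 2t vanishes at t ∈ {0}.
Local minima of P (where P''>0): P(4)=-16. Local minima of Q: Q(0)=0.
So the global minimum of J is P(4) + Q(0) = -16 + 0 = -16, attained at (4, 0).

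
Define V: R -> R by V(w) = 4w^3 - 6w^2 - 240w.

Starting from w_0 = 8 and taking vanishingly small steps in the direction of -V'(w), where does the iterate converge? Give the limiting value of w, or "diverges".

5

V'(w) = 12(w - 5)(w + 4), so V'(8) = 432.
Gradient descent moves in the -V' direction, i.e. w is decreasing.
The nearest critical point in that direction is w = 5, where V'' = 108 > 0 (a local minimum). The iterate converges there.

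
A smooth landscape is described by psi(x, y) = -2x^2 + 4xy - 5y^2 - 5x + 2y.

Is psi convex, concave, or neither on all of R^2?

psi is quadratic, so its Hessian is the constant matrix H = [[-4, 4], [4, -10]].
det(H) = 24, tr(H) = -14.
det(H) > 0 and tr(H) < 0, so H is negative definite everywhere: concave.

concave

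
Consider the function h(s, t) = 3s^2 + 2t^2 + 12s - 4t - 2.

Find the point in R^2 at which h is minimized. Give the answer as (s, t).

(-2, 1)

h(s,t) separates as P(s) + Q(t) − 2, so its minimum is min P + min Q − 2.
P'(s) = 6s + 12 vanishes at s ∈ {-2}; Q'(t) = 4(t - 1) vanishes at t ∈ {1}.
Local minima of P (where P''>0): P(-2)=-12. Local minima of Q: Q(1)=-2.
So the global minimum of h is P(-2) + Q(1) − 2 = -12 − 2 − 2 = -16, attained at (-2, 1).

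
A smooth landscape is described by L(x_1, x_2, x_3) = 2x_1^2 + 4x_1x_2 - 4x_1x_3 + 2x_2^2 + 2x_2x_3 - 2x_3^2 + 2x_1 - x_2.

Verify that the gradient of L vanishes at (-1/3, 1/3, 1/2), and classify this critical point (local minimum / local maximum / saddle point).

saddle point

∇L = (4x_1 + 4x_2 - 4x_3 + 2, 4x_1 + 4x_2 + 2x_3 - 1, -4x_1 + 2x_2 - 4x_3); substituting (-1/3, 1/3, 1/2) gives ∇L = (0, 0, 0), so (-1/3, 1/3, 1/2) is indeed a critical point.
The Hessian is constant: H = [[4, 4, -4], [4, 4, 2], [-4, 2, -4]].
Leading principal minors: Δ₁ = 4, Δ₂ = 0, Δ₃ = -144.
The minors fit neither the all-positive nor the alternating-sign pattern, so H is indefinite: a saddle point.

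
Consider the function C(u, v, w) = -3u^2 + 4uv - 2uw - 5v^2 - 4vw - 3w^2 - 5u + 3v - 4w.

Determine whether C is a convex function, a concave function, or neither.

C is quadratic, so its Hessian is the constant matrix H = [[-6, 4, -2], [4, -10, -4], [-2, -4, -6]].
Leading principal minors: -6, 44, -64.
Signs alternate −, +, − ⇒ H ≺ 0 ⇒ concave.

concave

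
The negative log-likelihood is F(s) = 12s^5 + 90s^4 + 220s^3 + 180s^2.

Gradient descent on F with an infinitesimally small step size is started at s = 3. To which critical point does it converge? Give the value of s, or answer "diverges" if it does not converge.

0

F'(s) = 60s(s + 1)(s + 2)(s + 3), so F'(3) = 21600.
Gradient descent moves in the -F' direction, i.e. s is decreasing.
The nearest critical point in that direction is s = 0, where F'' = 360 > 0 (a local minimum). The iterate converges there.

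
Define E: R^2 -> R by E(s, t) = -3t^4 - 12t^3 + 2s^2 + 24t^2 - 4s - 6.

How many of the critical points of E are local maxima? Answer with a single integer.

E separates as a function of s plus a function of t, so ∇E=0 decouples.
∂E/∂s = 4(s - 1) = 0 at s ∈ {1}; ∂E/∂t = -12t(t - 1)(t + 4) = 0 at t ∈ {-4, 0, 1}.
The Hessian is diagonal: diag(E_ss, E_tt). Second derivatives: E_ss(1)=4; E_tt(-4)=-240, E_tt(0)=48, E_tt(1)=-60.
Local maxima occur where both diagonal entries negative: none. Count: 0.

0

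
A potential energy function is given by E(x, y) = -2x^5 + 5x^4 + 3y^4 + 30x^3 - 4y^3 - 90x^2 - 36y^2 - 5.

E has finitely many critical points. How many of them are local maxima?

E separates as a function of x plus a function of y, so ∇E=0 decouples.
∂E/∂x = -10x(x - 3)(x - 2)(x + 3) = 0 at x ∈ {-3, 0, 2, 3}; ∂E/∂y = 12y(y - 3)(y + 2) = 0 at y ∈ {-2, 0, 3}.
The Hessian is diagonal: diag(E_xx, E_yy). Second derivatives: E_xx(-3)=900, E_xx(0)=-180, E_xx(2)=100, E_xx(3)=-180; E_yy(-2)=120, E_yy(0)=-72, E_yy(3)=180.
Local maxima occur where both diagonal entries negative: (0, 0), (3, 0). Count: 2.

2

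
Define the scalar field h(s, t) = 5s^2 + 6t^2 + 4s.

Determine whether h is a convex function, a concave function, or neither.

convex

h is quadratic, so its Hessian is the constant matrix H = [[10, 0], [0, 12]].
det(H) = 120, tr(H) = 22.
det(H) > 0 and tr(H) > 0, so H is positive definite everywhere: convex.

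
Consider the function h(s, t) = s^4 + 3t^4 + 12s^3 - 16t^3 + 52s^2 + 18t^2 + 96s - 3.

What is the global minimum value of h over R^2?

-94

h(s,t) separates as P(s) + Q(t) − 3, so its minimum is min P + min Q − 3.
P'(s) = 4(s + 2)(s + 3)(s + 4) vanishes at s ∈ {-4, -3, -2}; Q'(t) = 12t(t - 3)(t - 1) vanishes at t ∈ {0, 1, 3}.
Local minima of P (where P''>0): P(-4)=-64, P(-2)=-64. Local minima of Q: Q(0)=0, Q(3)=-27.
So the global minimum of h is P(-4) + Q(3) − 3 = -64 − 27 − 3 = -94, attained at (-4, 3).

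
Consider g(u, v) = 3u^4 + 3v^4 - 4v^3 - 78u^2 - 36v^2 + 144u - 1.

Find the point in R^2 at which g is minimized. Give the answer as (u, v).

(-4, 3)

g(u,v) separates as P(u) + Q(v) − 1, so its minimum is min P + min Q − 1.
P'(u) = 12(u - 3)(u - 1)(u + 4) vanishes at u ∈ {-4, 1, 3}; Q'(v) = 12v(v - 3)(v + 2) vanishes at v ∈ {-2, 0, 3}.
Local minima of P (where P''>0): P(-4)=-1056, P(3)=-27. Local minima of Q: Q(-2)=-64, Q(3)=-189.
So the global minimum of g is P(-4) + Q(3) − 1 = -1056 − 189 − 1 = -1246, attained at (-4, 3).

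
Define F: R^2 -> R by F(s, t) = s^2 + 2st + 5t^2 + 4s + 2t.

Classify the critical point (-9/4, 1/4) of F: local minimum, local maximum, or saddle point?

The Hessian of F is constant: H = [[2, 2], [2, 10]].
det(H) = 2·10 − 2² = 16.
det(H) > 0 and tr(H) = 12 > 0, so H is positive definite and the point is a local minimum.

local minimum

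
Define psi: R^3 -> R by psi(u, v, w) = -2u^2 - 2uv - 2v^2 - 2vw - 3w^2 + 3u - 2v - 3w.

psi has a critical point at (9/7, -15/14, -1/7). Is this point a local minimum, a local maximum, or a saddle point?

The Hessian is constant: H = [[-4, -2, 0], [-2, -4, -2], [0, -2, -6]].
Leading principal minors: Δ₁ = -4, Δ₂ = 12, Δ₃ = -56.
The minors alternate sign starting negative (−, +, −), so H is negative definite: a local maximum.

local maximum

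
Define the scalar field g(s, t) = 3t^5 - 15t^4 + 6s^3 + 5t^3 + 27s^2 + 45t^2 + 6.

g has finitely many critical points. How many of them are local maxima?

2

g separates as a function of s plus a function of t, so ∇g=0 decouples.
∂g/∂s = 18s(s + 3) = 0 at s ∈ {-3, 0}; ∂g/∂t = 15t(t - 3)(t - 2)(t + 1) = 0 at t ∈ {-1, 0, 2, 3}.
The Hessian is diagonal: diag(g_ss, g_tt). Second derivatives: g_ss(-3)=-54, g_ss(0)=54; g_tt(-1)=-180, g_tt(0)=90, g_tt(2)=-90, g_tt(3)=180.
Local maxima occur where both diagonal entries negative: (-3, -1), (-3, 2). Count: 2.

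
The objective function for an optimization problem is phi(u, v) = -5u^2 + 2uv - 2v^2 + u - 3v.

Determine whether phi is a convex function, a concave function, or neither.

phi is quadratic, so its Hessian is the constant matrix H = [[-10, 2], [2, -4]].
det(H) = 36, tr(H) = -14.
det(H) > 0 and tr(H) < 0, so H is negative definite everywhere: concave.

concave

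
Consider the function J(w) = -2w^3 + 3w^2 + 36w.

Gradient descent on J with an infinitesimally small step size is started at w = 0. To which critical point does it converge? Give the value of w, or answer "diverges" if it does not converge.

J'(w) = -6(w - 3)(w + 2), so J'(0) = 36.
Gradient descent moves in the -J' direction, i.e. w is decreasing.
The nearest critical point in that direction is w = -2, where J'' = 30 > 0 (a local minimum). The iterate converges there.

-2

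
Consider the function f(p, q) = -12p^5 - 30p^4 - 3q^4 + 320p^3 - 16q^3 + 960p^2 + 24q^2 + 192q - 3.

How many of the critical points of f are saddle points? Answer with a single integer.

6

f separates as a function of p plus a function of q, so ∇f=0 decouples.
∂f/∂p = -60p(p - 4)(p + 2)(p + 4) = 0 at p ∈ {-4, -2, 0, 4}; ∂f/∂q = -12(q - 2)(q + 2)(q + 4) = 0 at q ∈ {-4, -2, 2}.
The Hessian is diagonal: diag(f_pp, f_qq). Second derivatives: f_pp(-4)=3840, f_pp(-2)=-1440, f_pp(0)=1920, f_pp(4)=-11520; f_qq(-4)=-144, f_qq(-2)=96, f_qq(2)=-288.
Saddle points occur where the two diagonal entries have opposite signs: (-4, -4), (-4, 2), (-2, -2), (0, -4), (0, 2), (4, -2). Count: 6.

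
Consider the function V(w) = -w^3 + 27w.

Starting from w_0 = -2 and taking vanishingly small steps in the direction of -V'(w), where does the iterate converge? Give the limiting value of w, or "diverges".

V'(w) = -3(w - 3)(w + 3), so V'(-2) = 15.
Gradient descent moves in the -V' direction, i.e. w is decreasing.
The nearest critical point in that direction is w = -3, where V'' = 18 > 0 (a local minimum). The iterate converges there.

-3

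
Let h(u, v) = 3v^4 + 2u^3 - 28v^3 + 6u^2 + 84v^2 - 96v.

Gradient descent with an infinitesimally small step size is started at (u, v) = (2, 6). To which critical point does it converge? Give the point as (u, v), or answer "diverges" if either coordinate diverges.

h is separable, so gradient descent decouples: u follows -∂h/∂u, v follows -∂h/∂v.
∂h/∂u = 6u(u + 2); at u=2 this is 48, so u decreases.
∂h/∂v = 12(v - 4)(v - 2)(v - 1); at v=6 this is 480, so v decreases.
u converges to its nearest critical value 0 (a local min of the u-part); v converges to 4. The iterate converges to (0, 4).

(0, 4)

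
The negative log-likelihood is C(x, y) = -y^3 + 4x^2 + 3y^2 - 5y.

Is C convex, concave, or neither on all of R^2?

The term -y^3 is cubic, so the Hessian is not constant.
∂²C/∂y² = -6y + 6, which takes both signs as y varies (negative for sufficiently large y). A diagonal entry of the Hessian changing sign means the Hessian is neither positive- nor negative-semidefinite on all of R^2.

neither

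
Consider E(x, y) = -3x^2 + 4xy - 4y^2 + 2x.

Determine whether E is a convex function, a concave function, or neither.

concave

E is quadratic, so its Hessian is the constant matrix H = [[-6, 4], [4, -8]].
det(H) = 32, tr(H) = -14.
det(H) > 0 and tr(H) < 0, so H is negative definite everywhere: concave.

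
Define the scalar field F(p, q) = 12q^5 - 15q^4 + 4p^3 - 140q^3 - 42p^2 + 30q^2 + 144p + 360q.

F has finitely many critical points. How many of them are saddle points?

4

F separates as a function of p plus a function of q, so ∇F=0 decouples.
∂F/∂p = 12(p - 4)(p - 3) = 0 at p ∈ {3, 4}; ∂F/∂q = 60(q - 3)(q - 1)(q + 1)(q + 2) = 0 at q ∈ {-2, -1, 1, 3}.
The Hessian is diagonal: diag(F_pp, F_qq). Second derivatives: F_pp(3)=-12, F_pp(4)=12; F_qq(-2)=-900, F_qq(-1)=480, F_qq(1)=-720, F_qq(3)=2400.
Saddle points occur where the two diagonal entries have opposite signs: (3, -1), (3, 3), (4, -2), (4, 1). Count: 4.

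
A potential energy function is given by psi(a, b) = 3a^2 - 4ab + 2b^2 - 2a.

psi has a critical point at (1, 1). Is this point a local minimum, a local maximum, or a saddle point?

The Hessian of psi is constant: H = [[6, -4], [-4, 4]].
det(H) = 6·4 − (-4)² = 8.
det(H) > 0 and tr(H) = 10 > 0, so H is positive definite and the point is a local minimum.

local minimum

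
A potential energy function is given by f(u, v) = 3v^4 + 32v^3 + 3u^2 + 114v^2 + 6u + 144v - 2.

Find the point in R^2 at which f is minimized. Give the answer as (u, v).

f(u,v) separates as P(u) + Q(v) − 2, so its minimum is min P + min Q − 2.
P'(u) = 6u + 6 vanishes at u ∈ {-1}; Q'(v) = 12(v + 1)(v + 3)(v + 4) vanishes at v ∈ {-4, -3, -1}.
Local minima of P (where P''>0): P(-1)=-3. Local minima of Q: Q(-4)=-32, Q(-1)=-59.
So the global minimum of f is P(-1) + Q(-1) − 2 = -3 − 59 − 2 = -64, attained at (-1, -1).

(-1, -1)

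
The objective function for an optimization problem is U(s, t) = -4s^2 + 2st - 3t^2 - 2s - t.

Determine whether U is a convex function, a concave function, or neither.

concave

U is quadratic, so its Hessian is the constant matrix H = [[-8, 2], [2, -6]].
det(H) = 44, tr(H) = -14.
det(H) > 0 and tr(H) < 0, so H is negative definite everywhere: concave.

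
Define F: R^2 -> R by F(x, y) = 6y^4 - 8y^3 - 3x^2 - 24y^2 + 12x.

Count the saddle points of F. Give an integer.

F separates as a function of x plus a function of y, so ∇F=0 decouples.
∂F/∂x = -6(x - 2) = 0 at x ∈ {2}; ∂F/∂y = 24y(y - 2)(y + 1) = 0 at y ∈ {-1, 0, 2}.
The Hessian is diagonal: diag(F_xx, F_yy). Second derivatives: F_xx(2)=-6; F_yy(-1)=72, F_yy(0)=-48, F_yy(2)=144.
Saddle points occur where the two diagonal entries have opposite signs: (2, -1), (2, 2). Count: 2.

2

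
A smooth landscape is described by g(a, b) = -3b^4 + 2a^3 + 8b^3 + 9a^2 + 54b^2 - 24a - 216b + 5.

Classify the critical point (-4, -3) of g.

local maximum

The mixed partial ∂²g/∂a∂b is 0, so the Hessian at any point is diag(g_aa, g_bb) = diag(6(2a + 3), 12(-3b^2 + 4b + 9)).
At (-4, -3): H = diag(-30, -360).
Both eigenvalues are negative, so H is negative definite: a local maximum.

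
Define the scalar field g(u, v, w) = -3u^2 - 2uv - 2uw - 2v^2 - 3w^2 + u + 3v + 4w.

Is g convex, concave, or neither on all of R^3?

concave

g is quadratic, so its Hessian is the constant matrix H = [[-6, -2, -2], [-2, -4, 0], [-2, 0, -6]].
Leading principal minors: -6, 20, -104.
Signs alternate −, +, − ⇒ H ≺ 0 ⇒ concave.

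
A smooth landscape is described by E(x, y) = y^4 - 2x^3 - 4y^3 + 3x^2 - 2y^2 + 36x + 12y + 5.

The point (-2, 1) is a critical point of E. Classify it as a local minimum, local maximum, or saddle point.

saddle point

The mixed partial ∂²E/∂x∂y is 0, so the Hessian at any point is diag(E_xx, E_yy) = diag(6(-2x + 1), 4(3y^2 - 6y - 1)).
At (-2, 1): H = diag(30, -16).
The eigenvalues have opposite signs, so H is indefinite: a saddle point.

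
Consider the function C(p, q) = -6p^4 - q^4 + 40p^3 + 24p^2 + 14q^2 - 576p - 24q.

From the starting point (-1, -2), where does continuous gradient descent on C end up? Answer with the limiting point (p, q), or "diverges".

(3, 1)

C is separable, so gradient descent decouples: p follows -∂C/∂p, q follows -∂C/∂q.
∂C/∂p = -24(p - 4)(p - 3)(p + 2); at p=-1 this is -480, so p increases.
∂C/∂q = -4(q - 2)(q - 1)(q + 3); at q=-2 this is -48, so q increases.
p converges to its nearest critical value 3 (a local min of the p-part); q converges to 1. The iterate converges to (3, 1).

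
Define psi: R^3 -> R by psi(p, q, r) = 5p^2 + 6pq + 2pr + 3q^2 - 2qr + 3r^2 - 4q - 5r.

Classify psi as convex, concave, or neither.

psi is quadratic, so its Hessian is the constant matrix H = [[10, 6, 2], [6, 6, -2], [2, -2, 6]].
Leading principal minors: 10, 24, 32.
All positive ⇒ H ≻ 0 ⇒ convex.

convex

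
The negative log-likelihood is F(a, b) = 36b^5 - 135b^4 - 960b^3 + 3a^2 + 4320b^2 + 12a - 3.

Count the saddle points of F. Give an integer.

F separates as a function of a plus a function of b, so ∇F=0 decouples.
∂F/∂a = 6(a + 2) = 0 at a ∈ {-2}; ∂F/∂b = 180b(b - 4)(b - 3)(b + 4) = 0 at b ∈ {-4, 0, 3, 4}.
The Hessian is diagonal: diag(F_aa, F_bb). Second derivatives: F_aa(-2)=6; F_bb(-4)=-40320, F_bb(0)=8640, F_bb(3)=-3780, F_bb(4)=5760.
Saddle points occur where the two diagonal entries have opposite signs: (-2, -4), (-2, 3). Count: 2.

2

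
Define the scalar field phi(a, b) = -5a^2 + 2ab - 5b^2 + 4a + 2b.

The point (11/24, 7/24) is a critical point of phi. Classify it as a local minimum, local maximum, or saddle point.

The Hessian of phi is constant: H = [[-10, 2], [2, -10]].
det(H) = (-10)·(-10) − 2² = 96.
det(H) > 0 and tr(H) = -20 < 0, so H is negative definite and the point is a local maximum.

local maximum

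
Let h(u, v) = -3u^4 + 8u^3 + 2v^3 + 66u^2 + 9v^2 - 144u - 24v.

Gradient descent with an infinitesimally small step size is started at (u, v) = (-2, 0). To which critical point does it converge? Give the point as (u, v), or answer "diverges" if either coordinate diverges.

h is separable, so gradient descent decouples: u follows -∂h/∂u, v follows -∂h/∂v.
∂h/∂u = -12(u - 4)(u - 1)(u + 3); at u=-2 this is -216, so u increases.
∂h/∂v = 6(v - 1)(v + 4); at v=0 this is -24, so v increases.
u converges to its nearest critical value 1 (a local min of the u-part); v converges to 1. The iterate converges to (1, 1).

(1, 1)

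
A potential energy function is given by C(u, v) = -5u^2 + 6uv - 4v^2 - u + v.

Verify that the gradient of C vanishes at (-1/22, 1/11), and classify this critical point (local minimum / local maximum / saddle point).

local maximum

∇C = (-10u + 6v - 1, 6u - 8v + 1); substituting (-1/22, 1/11) gives ∇C = (0, 0), so (-1/22, 1/11) is indeed a critical point.
The Hessian of C is constant: H = [[-10, 6], [6, -8]].
det(H) = (-10)·(-8) − 6² = 44.
det(H) > 0 and tr(H) = -18 < 0, so H is negative definite and the point is a local maximum.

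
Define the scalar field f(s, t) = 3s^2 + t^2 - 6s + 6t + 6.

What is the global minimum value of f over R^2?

-6

f(s,t) separates as P(s) + Q(t) + 6, so its minimum is min P + min Q + 6.
P'(s) = 6s - 6 vanishes at s ∈ {1}; Q'(t) = 2(t + 3) vanishes at t ∈ {-3}.
Local minima of P (where P''>0): P(1)=-3. Local minima of Q: Q(-3)=-9.
So the global minimum of f is P(1) + Q(-3) + 6 = -3 − 9 + 6 = -6, attained at (1, -3).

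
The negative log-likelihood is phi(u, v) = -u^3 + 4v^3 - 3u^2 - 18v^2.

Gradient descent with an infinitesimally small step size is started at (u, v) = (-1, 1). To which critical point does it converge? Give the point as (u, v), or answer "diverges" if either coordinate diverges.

(-2, 3)

phi is separable, so gradient descent decouples: u follows -∂phi/∂u, v follows -∂phi/∂v.
∂phi/∂u = -3u(u + 2); at u=-1 this is 3, so u decreases.
∂phi/∂v = 12v(v - 3); at v=1 this is -24, so v increases.
u converges to its nearest critical value -2 (a local min of the u-part); v converges to 3. The iterate converges to (-2, 3).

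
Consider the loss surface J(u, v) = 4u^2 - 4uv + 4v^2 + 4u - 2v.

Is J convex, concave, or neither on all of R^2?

convex

J is quadratic, so its Hessian is the constant matrix H = [[8, -4], [-4, 8]].
det(H) = 48, tr(H) = 16.
det(H) > 0 and tr(H) > 0, so H is positive definite everywhere: convex.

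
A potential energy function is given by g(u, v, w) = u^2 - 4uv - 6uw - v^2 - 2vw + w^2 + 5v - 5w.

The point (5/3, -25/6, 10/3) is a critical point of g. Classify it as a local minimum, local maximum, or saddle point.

The Hessian is constant: H = [[2, -4, -6], [-4, -2, -2], [-6, -2, 2]].
Leading principal minors: Δ₁ = 2, Δ₂ = -20, Δ₃ = -72.
The minors fit neither the all-positive nor the alternating-sign pattern, so H is indefinite: a saddle point.

saddle point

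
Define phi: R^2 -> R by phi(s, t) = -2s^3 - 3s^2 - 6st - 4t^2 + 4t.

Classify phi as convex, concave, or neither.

neither

The term -2s^3 is cubic, so the Hessian is not constant.
∂²phi/∂s² = -12s - 6, which takes both signs as s varies (negative for sufficiently large s). A diagonal entry of the Hessian changing sign means the Hessian is neither positive- nor negative-semidefinite on all of R^2.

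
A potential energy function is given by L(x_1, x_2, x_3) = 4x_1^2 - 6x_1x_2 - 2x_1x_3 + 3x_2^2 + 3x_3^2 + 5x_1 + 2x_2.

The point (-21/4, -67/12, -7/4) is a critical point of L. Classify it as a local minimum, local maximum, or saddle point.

The Hessian is constant: H = [[8, -6, -2], [-6, 6, 0], [-2, 0, 6]].
Leading principal minors: Δ₁ = 8, Δ₂ = 12, Δ₃ = 48.
All leading minors are positive, so H is positive definite: a local minimum.

local minimum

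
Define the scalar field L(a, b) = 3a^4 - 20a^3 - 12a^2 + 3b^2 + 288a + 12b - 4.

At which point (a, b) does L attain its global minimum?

(-2, -2)

L(a,b) separates as P(a) + Q(b) − 4, so its minimum is min P + min Q − 4.
P'(a) = 12(a - 4)(a - 3)(a + 2) vanishes at a ∈ {-2, 3, 4}; Q'(b) = 6b + 12 vanishes at b ∈ {-2}.
Local minima of P (where P''>0): P(-2)=-416, P(4)=448. Local minima of Q: Q(-2)=-12.
So the global minimum of L is P(-2) + Q(-2) − 4 = -416 − 12 − 4 = -432, attained at (-2, -2).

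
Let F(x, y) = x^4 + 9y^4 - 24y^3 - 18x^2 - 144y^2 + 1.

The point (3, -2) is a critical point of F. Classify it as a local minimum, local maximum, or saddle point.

local minimum

The mixed partial ∂²F/∂x∂y is 0, so the Hessian at any point is diag(F_xx, F_yy) = diag(12(x^2 - 3), 36(3y^2 - 4y - 8)).
At (3, -2): H = diag(72, 432).
Both eigenvalues are positive, so H is positive definite: a local minimum.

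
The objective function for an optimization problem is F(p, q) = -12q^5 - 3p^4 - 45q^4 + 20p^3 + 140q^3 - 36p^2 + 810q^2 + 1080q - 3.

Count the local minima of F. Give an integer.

F separates as a function of p plus a function of q, so ∇F=0 decouples.
∂F/∂p = -12p(p - 3)(p - 2) = 0 at p ∈ {0, 2, 3}; ∂F/∂q = -60(q - 3)(q + 1)(q + 2)(q + 3) = 0 at q ∈ {-3, -2, -1, 3}.
The Hessian is diagonal: diag(F_pp, F_qq). Second derivatives: F_pp(0)=-72, F_pp(2)=24, F_pp(3)=-36; F_qq(-3)=720, F_qq(-2)=-300, F_qq(-1)=480, F_qq(3)=-7200.
Local minima occur where both diagonal entries positive: (2, -3), (2, -1). Count: 2.

2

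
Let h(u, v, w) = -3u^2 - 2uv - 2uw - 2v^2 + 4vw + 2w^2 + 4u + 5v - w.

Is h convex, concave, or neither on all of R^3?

neither

h is quadratic, so its Hessian is the constant matrix H = [[-6, -2, -2], [-2, -4, 4], [-2, 4, 4]].
Leading principal minors: -6, 20, 224.
Neither pattern holds ⇒ H is indefinite ⇒ neither convex nor concave.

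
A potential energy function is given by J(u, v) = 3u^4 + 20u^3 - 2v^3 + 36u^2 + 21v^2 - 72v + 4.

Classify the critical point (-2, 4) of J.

local maximum

The mixed partial ∂²J/∂u∂v is 0, so the Hessian at any point is diag(J_uu, J_vv) = diag(12(3u^2 + 10u + 6), 6(-2v + 7)).
At (-2, 4): H = diag(-24, -6).
Both eigenvalues are negative, so H is negative definite: a local maximum.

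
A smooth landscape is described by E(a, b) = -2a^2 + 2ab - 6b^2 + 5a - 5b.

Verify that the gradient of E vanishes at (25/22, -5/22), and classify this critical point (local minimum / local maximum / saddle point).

∇E = (-4a + 2b + 5, 2a - 12b - 5); substituting (25/22, -5/22) gives ∇E = (0, 0), so (25/22, -5/22) is indeed a critical point.
The Hessian of E is constant: H = [[-4, 2], [2, -12]].
det(H) = (-4)·(-12) − 2² = 44.
det(H) > 0 and tr(H) = -16 < 0, so H is negative definite and the point is a local maximum.

local maximum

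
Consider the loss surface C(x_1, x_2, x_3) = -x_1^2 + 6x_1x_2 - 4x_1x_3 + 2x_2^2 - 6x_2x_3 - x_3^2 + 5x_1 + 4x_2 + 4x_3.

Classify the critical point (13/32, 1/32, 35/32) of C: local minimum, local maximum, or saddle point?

The Hessian is constant: H = [[-2, 6, -4], [6, 4, -6], [-4, -6, -2]].
Leading principal minors: Δ₁ = -2, Δ₂ = -44, Δ₃ = 384.
The minors fit neither the all-positive nor the alternating-sign pattern, so H is indefinite: a saddle point.

saddle point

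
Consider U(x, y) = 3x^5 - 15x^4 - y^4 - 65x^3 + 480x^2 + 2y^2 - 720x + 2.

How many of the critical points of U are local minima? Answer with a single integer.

2

U separates as a function of x plus a function of y, so ∇U=0 decouples.
∂U/∂x = 15(x - 4)(x - 3)(x - 1)(x + 4) = 0 at x ∈ {-4, 1, 3, 4}; ∂U/∂y = -4y(y - 1)(y + 1) = 0 at y ∈ {-1, 0, 1}.
The Hessian is diagonal: diag(U_xx, U_yy). Second derivatives: U_xx(-4)=-4200, U_xx(1)=450, U_xx(3)=-210, U_xx(4)=360; U_yy(-1)=-8, U_yy(0)=4, U_yy(1)=-8.
Local minima occur where both diagonal entries positive: (1, 0), (4, 0). Count: 2.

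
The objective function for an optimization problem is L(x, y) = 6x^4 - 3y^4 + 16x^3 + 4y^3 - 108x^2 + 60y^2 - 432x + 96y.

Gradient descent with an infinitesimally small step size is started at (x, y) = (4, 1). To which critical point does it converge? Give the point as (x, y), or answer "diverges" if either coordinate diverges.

(3, -1)

L is separable, so gradient descent decouples: x follows -∂L/∂x, y follows -∂L/∂y.
∂L/∂x = 24(x - 3)(x + 2)(x + 3); at x=4 this is 1008, so x decreases.
∂L/∂y = -12(y - 4)(y + 1)(y + 2); at y=1 this is 216, so y decreases.
x converges to its nearest critical value 3 (a local min of the x-part); y converges to -1. The iterate converges to (3, -1).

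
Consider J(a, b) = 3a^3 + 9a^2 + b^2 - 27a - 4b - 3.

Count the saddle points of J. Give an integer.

J separates as a function of a plus a function of b, so ∇J=0 decouples.
∂J/∂a = 9(a - 1)(a + 3) = 0 at a ∈ {-3, 1}; ∂J/∂b = 2(b - 2) = 0 at b ∈ {2}.
The Hessian is diagonal: diag(J_aa, J_bb). Second derivatives: J_aa(-3)=-36, J_aa(1)=36; J_bb(2)=2.
Saddle points occur where the two diagonal entries have opposite signs: (-3, 2). Count: 1.

1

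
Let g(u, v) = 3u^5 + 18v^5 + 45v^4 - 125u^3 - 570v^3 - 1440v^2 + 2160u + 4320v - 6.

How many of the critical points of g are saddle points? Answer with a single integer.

8

g separates as a function of u plus a function of v, so ∇g=0 decouples.
∂g/∂u = 15(u - 4)(u - 3)(u + 3)(u + 4) = 0 at u ∈ {-4, -3, 3, 4}; ∂g/∂v = 90(v - 4)(v - 1)(v + 3)(v + 4) = 0 at v ∈ {-4, -3, 1, 4}.
The Hessian is diagonal: diag(g_uu, g_vv). Second derivatives: g_uu(-4)=-840, g_uu(-3)=630, g_uu(3)=-630, g_uu(4)=840; g_vv(-4)=-3600, g_vv(-3)=2520, g_vv(1)=-5400, g_vv(4)=15120.
Saddle points occur where the two diagonal entries have opposite signs: (-4, -3), (-4, 4), (-3, -4), (-3, 1), (3, -3), (3, 4), (4, -4), (4, 1). Count: 8.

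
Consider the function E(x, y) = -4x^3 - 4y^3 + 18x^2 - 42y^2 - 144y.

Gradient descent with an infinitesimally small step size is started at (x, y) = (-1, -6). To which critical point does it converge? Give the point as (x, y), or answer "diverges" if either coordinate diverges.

E is separable, so gradient descent decouples: x follows -∂E/∂x, y follows -∂E/∂y.
∂E/∂x = -12x(x - 3); at x=-1 this is -48, so x increases.
∂E/∂y = -12(y + 3)(y + 4); at y=-6 this is -72, so y increases.
x converges to its nearest critical value 0 (a local min of the x-part); y converges to -4. The iterate converges to (0, -4).

(0, -4)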